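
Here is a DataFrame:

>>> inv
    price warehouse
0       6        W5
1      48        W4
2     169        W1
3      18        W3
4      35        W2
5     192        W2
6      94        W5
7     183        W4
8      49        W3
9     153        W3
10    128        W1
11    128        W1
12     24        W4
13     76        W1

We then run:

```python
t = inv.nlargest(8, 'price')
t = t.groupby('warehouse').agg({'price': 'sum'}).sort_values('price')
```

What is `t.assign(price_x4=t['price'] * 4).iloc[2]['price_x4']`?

732

take 8 rows with largest price:
    price warehouse
5     192        W2
7     183        W4
2     169        W1
9     153        W3
10    128        W1
11    128        W1
6      94        W5
13     76        W1
group by warehouse, sum of price:
           price
warehouse       
W1           501
W2           192
W3           153
W4           183
W5            94
sort by price:
           price
warehouse       
W5            94
W3           153
W4           183
W2           192
W1           501
add column price_x4 = t['price'] * 4:
           price  price_x4
warehouse                 
W5            94       376
W3           153       612
W4           183       732
W2           192       768
W1           501      2004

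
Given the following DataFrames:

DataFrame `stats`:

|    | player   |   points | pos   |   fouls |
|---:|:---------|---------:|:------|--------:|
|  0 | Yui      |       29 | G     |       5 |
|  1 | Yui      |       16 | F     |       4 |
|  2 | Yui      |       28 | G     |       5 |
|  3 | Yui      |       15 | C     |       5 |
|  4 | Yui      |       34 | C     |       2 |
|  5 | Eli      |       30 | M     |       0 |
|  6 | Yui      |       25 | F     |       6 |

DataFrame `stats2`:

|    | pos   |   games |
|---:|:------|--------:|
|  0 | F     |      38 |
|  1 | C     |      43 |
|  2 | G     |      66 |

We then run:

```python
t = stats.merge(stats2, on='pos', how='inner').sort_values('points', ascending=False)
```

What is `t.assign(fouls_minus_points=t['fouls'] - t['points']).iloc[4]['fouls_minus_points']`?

-12

merge on 'pos' (how='inner') → 6 rows:
  player  points pos  fouls  games
0    Yui      29   G      5     66
1    Yui      16   F      4     38
2    Yui      28   G      5     66
3    Yui      15   C      5     43
4    Yui      34   C      2     43
5    Yui      25   F      6     38
sort by points descending:
  player  points pos  fouls  games
4    Yui      34   C      2     43
0    Yui      29   G      5     66
2    Yui      28   G      5     66
5    Yui      25   F      6     38
1    Yui      16   F      4     38
3    Yui      15   C      5     43
add column fouls_minus_points = t['fouls'] - t['points']:
  player  points pos  fouls  games  fouls_minus_points
4    Yui      34   C      2     43                 -32
0    Yui      29   G      5     66                 -24
2    Yui      28   G      5     66                 -23
5    Yui      25   F      6     38                 -19
1    Yui      16   F      4     38                 -12
3    Yui      15   C      5     43                 -10
Then the value at position 4, column 'fouls_minus_points': -12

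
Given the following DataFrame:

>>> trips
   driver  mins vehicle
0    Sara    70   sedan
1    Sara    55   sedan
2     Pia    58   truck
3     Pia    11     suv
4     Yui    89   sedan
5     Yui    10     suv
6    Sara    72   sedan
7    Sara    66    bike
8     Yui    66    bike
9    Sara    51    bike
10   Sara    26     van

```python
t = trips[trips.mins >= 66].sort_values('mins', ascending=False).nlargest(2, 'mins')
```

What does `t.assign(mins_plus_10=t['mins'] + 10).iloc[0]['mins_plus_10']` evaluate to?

99

filter rows where mins >= 66:
  driver  mins vehicle
0   Sara    70   sedan
4    Yui    89   sedan
6   Sara    72   sedan
7   Sara    66    bike
8    Yui    66    bike
sort by mins descending:
  driver  mins vehicle
4    Yui    89   sedan
6   Sara    72   sedan
0   Sara    70   sedan
7   Sara    66    bike
8    Yui    66    bike
take 2 rows with largest mins:
  driver  mins vehicle
4    Yui    89   sedan
6   Sara    72   sedan
add column mins_plus_10 = t['mins'] + 10:
  driver  mins vehicle  mins_plus_10
4    Yui    89   sedan            99
6   Sara    72   sedan            82
Reading off the value at position 0, column 'mins_plus_10', we get 99.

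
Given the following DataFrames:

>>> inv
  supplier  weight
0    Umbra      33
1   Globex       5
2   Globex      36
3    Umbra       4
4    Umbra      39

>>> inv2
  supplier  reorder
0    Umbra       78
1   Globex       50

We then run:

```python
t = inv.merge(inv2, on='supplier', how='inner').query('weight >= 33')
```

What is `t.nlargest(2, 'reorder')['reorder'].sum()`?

merge on 'supplier' (how='inner') → 5 rows:
  supplier  weight  reorder
0    Umbra      33       78
1   Globex       5       50
2   Globex      36       50
3    Umbra       4       78
4    Umbra      39       78
filter rows where weight >= 33:
  supplier  weight  reorder
0    Umbra      33       78
2   Globex      36       50
4    Umbra      39       78
take 2 rows with largest reorder:
  supplier  weight  reorder
0    Umbra      33       78
4    Umbra      39       78
Then the sum of column 'reorder': 156

156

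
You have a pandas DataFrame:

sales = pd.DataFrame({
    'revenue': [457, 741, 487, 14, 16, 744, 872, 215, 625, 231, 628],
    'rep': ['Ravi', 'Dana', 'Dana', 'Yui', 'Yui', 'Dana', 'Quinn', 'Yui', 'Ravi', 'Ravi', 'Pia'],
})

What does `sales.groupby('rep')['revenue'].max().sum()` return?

3084

group by rep, max of revenue:
rep
Dana     744
Pia      628
Quinn    872
Ravi     625
Yui      215
Name: revenue, dtype: int64
sum of the resulting series → 3084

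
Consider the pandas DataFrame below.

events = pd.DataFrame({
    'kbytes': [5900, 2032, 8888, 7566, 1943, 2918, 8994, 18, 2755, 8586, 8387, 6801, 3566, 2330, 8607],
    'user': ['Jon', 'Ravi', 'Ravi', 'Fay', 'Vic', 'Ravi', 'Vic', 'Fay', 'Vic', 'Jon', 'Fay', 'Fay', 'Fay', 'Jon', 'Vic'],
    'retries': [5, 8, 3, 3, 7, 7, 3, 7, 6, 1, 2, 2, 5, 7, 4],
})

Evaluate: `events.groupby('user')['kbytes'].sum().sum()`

group by user, sum of kbytes:
user
Fay     26338
Jon     16816
Ravi    13838
Vic     22299
Name: kbytes, dtype: int64
Taking the sum of the resulting series gives 79291.

79291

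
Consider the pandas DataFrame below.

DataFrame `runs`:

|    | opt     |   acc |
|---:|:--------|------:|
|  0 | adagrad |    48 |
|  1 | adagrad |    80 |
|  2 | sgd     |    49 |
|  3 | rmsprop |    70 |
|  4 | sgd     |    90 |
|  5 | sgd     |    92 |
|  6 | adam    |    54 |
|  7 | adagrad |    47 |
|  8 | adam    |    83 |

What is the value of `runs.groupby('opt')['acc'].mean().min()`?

group by opt, mean of acc:
opt
adagrad    58.333333
adam       68.500000
rmsprop    70.000000
sgd        77.000000
Name: acc, dtype: float64
Hence 58.3333333333.

58.3333333333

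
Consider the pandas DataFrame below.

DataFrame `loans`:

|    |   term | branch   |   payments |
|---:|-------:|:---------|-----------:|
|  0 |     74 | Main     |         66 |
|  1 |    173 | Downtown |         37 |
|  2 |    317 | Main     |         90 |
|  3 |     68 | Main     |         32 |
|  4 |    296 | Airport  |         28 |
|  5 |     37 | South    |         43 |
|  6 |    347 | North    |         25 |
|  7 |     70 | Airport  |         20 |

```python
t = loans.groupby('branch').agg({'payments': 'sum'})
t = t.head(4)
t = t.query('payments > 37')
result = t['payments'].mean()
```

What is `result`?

118.0

group by branch, sum of payments:
          payments
branch            
Airport         48
Downtown        37
Main           188
North           25
South           43
take first 4 rows:
          payments
branch            
Airport         48
Downtown        37
Main           188
North           25
filter rows where payments > 37:
         payments
branch           
Airport        48
Main          188
Hence 118.0.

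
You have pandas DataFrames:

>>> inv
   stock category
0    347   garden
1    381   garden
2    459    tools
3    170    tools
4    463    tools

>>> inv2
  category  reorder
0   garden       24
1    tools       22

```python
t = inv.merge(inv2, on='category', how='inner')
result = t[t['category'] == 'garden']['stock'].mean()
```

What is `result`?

364.0

merge on 'category' (how='inner') → 5 rows:
   stock category  reorder
0    347   garden       24
1    381   garden       24
2    459    tools       22
3    170    tools       22
4    463    tools       22
filter rows where category == 'garden':
   stock category  reorder
0    347   garden       24
1    381   garden       24
Taking the mean of column 'stock' gives 364.0.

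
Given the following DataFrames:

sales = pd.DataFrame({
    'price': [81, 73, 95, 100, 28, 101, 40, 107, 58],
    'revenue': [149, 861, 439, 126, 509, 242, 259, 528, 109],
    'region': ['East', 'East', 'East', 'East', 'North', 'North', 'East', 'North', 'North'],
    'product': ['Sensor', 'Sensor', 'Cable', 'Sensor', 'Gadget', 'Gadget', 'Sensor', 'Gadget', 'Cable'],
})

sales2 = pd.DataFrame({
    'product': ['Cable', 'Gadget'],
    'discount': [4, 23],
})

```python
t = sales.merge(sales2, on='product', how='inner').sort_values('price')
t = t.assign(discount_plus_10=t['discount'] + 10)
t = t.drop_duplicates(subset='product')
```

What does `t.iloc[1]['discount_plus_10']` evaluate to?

14

merge on 'product' (how='inner') → 5 rows:
   price  revenue region product  discount
0     95      439   East   Cable         4
1     28      509  North  Gadget        23
2    101      242  North  Gadget        23
3    107      528  North  Gadget        23
4     58      109  North   Cable         4
sort by price:
   price  revenue region product  discount
1     28      509  North  Gadget        23
4     58      109  North   Cable         4
0     95      439   East   Cable         4
2    101      242  North  Gadget        23
3    107      528  North  Gadget        23
add column discount_plus_10 = t['discount'] + 10:
   price  revenue region product  discount  discount_plus_10
1     28      509  North  Gadget        23                33
4     58      109  North   Cable         4                14
0     95      439   East   Cable         4                14
2    101      242  North  Gadget        23                33
3    107      528  North  Gadget        23                33
drop duplicate product (keep=first):
   price  revenue region product  discount  discount_plus_10
1     28      509  North  Gadget        23                33
4     58      109  North   Cable         4                14
Then the value at position 1, column 'discount_plus_10': 14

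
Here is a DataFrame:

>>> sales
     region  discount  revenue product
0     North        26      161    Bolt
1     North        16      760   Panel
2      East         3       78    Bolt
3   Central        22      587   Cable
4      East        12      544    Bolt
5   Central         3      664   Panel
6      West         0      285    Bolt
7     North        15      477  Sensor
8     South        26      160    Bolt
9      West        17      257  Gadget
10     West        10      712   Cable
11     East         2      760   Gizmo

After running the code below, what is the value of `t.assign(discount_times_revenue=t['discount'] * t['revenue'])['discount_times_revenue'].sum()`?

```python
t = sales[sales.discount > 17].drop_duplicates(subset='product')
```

17100

filter rows where discount > 17:
    region  discount  revenue product
0    North        26      161    Bolt
3  Central        22      587   Cable
8    South        26      160    Bolt
drop duplicate product (keep=first):
    region  discount  revenue product
0    North        26      161    Bolt
3  Central        22      587   Cable
add column discount_times_revenue = t['discount'] * t['revenue']:
    region  discount  revenue product  discount_times_revenue
0    North        26      161    Bolt                    4186
3  Central        22      587   Cable                   12914
Reading off the sum of column 'discount_times_revenue', we get 17100.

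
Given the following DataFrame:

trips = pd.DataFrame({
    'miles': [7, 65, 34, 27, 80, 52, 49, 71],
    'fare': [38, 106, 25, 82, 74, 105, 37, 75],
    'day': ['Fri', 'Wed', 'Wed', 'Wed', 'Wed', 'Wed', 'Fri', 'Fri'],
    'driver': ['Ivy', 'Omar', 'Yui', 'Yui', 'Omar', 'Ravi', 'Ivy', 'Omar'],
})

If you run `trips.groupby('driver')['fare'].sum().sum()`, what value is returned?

542

group by driver, sum of fare:
driver
Ivy      75
Omar    255
Ravi    105
Yui     107
Name: fare, dtype: int64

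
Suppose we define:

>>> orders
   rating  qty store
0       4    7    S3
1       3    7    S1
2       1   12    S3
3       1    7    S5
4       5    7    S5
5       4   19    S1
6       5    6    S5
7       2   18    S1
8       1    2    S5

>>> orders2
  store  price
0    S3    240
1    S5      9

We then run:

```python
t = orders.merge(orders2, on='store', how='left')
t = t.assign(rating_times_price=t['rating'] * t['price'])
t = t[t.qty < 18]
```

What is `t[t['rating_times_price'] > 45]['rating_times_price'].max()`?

merge on 'store' (how='left') → 9 rows:
   rating  qty store  price
0       4    7    S3  240.0
1       3    7    S1    NaN
2       1   12    S3  240.0
3       1    7    S5    9.0
4       5    7    S5    9.0
5       4   19    S1    NaN
6       5    6    S5    9.0
7       2   18    S1    NaN
8       1    2    S5    9.0
add column rating_times_price = t['rating'] * t['price']:
   rating  qty store  price  rating_times_price
0       4    7    S3  240.0               960.0
1       3    7    S1    NaN                 NaN
2       1   12    S3  240.0               240.0
3       1    7    S5    9.0                 9.0
4       5    7    S5    9.0                45.0
5       4   19    S1    NaN                 NaN
6       5    6    S5    9.0                45.0
7       2   18    S1    NaN                 NaN
8       1    2    S5    9.0                 9.0
filter rows where qty < 18:
   rating  qty store  price  rating_times_price
0       4    7    S3  240.0               960.0
1       3    7    S1    NaN                 NaN
2       1   12    S3  240.0               240.0
3       1    7    S5    9.0                 9.0
4       5    7    S5    9.0                45.0
6       5    6    S5    9.0                45.0
8       1    2    S5    9.0                 9.0
filter rows where rating_times_price > 45:
   rating  qty store  price  rating_times_price
0       4    7    S3  240.0               960.0
2       1   12    S3  240.0               240.0

960.0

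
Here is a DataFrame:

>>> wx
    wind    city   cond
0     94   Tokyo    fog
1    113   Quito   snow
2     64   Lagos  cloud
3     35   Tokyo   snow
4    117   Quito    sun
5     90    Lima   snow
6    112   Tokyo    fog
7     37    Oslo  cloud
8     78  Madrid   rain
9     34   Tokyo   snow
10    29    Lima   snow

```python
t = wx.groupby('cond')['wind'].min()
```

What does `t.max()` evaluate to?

group by cond, min of wind:
cond
cloud     37
fog       94
rain      78
snow      29
sun      117
Name: wind, dtype: int64
Taking the max of the resulting series gives 117.

117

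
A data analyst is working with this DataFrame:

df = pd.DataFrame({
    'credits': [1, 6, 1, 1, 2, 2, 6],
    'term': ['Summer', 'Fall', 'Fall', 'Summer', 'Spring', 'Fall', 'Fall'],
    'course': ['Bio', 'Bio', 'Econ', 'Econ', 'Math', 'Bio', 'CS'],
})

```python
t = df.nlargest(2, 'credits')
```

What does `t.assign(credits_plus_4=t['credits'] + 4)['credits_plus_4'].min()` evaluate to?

10

take 2 rows with largest credits:
   credits  term course
1        6  Fall    Bio
6        6  Fall     CS
add column credits_plus_4 = t['credits'] + 4:
   credits  term course  credits_plus_4
1        6  Fall    Bio              10
6        6  Fall     CS              10
min of column 'credits_plus_4' → 10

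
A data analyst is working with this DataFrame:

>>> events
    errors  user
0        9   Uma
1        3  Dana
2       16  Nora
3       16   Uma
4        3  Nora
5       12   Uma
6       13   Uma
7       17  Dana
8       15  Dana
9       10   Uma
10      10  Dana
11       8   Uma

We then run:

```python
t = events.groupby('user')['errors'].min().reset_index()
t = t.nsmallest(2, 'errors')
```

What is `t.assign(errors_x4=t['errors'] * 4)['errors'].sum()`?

6

group by user, min of errors:
user
Dana    3
Nora    3
Uma     8
Name: errors, dtype: int64
reset_index():
   user  errors
0  Dana       3
1  Nora       3
2   Uma       8
take 2 rows with smallest errors:
   user  errors
0  Dana       3
1  Nora       3
add column errors_x4 = t['errors'] * 4:
   user  errors  errors_x4
0  Dana       3         12
1  Nora       3         12
Reading off the sum of column 'errors', we get 6.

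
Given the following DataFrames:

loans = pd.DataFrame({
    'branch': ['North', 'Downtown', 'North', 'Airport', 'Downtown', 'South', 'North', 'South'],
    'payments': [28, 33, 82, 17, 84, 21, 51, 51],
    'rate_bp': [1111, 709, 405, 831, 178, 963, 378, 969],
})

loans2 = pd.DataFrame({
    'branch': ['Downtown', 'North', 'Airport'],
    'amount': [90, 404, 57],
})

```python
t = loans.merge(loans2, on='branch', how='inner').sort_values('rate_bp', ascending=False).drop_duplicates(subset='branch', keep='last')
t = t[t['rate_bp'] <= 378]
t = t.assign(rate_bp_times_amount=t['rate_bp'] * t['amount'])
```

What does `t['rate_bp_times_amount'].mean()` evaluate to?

84366.0

merge on 'branch' (how='inner') → 6 rows:
     branch  payments  rate_bp  amount
0     North        28     1111     404
1  Downtown        33      709      90
2     North        82      405     404
3   Airport        17      831      57
4  Downtown        84      178      90
5     North        51      378     404
sort by rate_bp descending:
     branch  payments  rate_bp  amount
0     North        28     1111     404
3   Airport        17      831      57
1  Downtown        33      709      90
2     North        82      405     404
5     North        51      378     404
4  Downtown        84      178      90
drop duplicate branch (keep=last):
     branch  payments  rate_bp  amount
3   Airport        17      831      57
5     North        51      378     404
4  Downtown        84      178      90
filter rows where rate_bp <= 378:
     branch  payments  rate_bp  amount
5     North        51      378     404
4  Downtown        84      178      90
add column rate_bp_times_amount = t['rate_bp'] * t['amount']:
     branch  payments  rate_bp  amount  rate_bp_times_amount
5     North        51      378     404                152712
4  Downtown        84      178      90                 16020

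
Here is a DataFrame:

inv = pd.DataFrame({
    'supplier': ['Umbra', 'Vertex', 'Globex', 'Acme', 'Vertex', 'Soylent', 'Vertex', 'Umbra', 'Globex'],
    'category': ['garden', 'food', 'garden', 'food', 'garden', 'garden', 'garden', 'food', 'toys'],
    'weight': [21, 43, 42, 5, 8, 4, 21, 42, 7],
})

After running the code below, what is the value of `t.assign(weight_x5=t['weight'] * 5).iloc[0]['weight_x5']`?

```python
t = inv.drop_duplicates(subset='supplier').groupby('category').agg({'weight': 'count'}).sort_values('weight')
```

10

drop duplicate supplier (keep=first):
  supplier category  weight
0    Umbra   garden      21
1   Vertex     food      43
2   Globex   garden      42
3     Acme     food       5
5  Soylent   garden       4
group by category, count of weight:
          weight
category        
food           2
garden         3
sort by weight:
          weight
category        
food           2
garden         3
add column weight_x5 = t['weight'] * 5:
          weight  weight_x5
category                   
food           2         10
garden         3         15
Reading off the value at position 0, column 'weight_x5', we get 10.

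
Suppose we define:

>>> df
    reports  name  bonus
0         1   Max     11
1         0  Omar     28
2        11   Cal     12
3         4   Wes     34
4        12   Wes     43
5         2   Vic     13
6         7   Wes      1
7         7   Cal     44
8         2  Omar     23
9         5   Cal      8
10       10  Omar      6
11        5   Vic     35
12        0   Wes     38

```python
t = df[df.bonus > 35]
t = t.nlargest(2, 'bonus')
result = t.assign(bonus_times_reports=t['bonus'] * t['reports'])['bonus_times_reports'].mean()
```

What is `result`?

412.0

filter rows where bonus > 35:
    reports name  bonus
4        12  Wes     43
7         7  Cal     44
12        0  Wes     38
take 2 rows with largest bonus:
   reports name  bonus
7        7  Cal     44
4       12  Wes     43
add column bonus_times_reports = t['bonus'] * t['reports']:
   reports name  bonus  bonus_times_reports
7        7  Cal     44                  308
4       12  Wes     43                  516
So mean() = 412.0.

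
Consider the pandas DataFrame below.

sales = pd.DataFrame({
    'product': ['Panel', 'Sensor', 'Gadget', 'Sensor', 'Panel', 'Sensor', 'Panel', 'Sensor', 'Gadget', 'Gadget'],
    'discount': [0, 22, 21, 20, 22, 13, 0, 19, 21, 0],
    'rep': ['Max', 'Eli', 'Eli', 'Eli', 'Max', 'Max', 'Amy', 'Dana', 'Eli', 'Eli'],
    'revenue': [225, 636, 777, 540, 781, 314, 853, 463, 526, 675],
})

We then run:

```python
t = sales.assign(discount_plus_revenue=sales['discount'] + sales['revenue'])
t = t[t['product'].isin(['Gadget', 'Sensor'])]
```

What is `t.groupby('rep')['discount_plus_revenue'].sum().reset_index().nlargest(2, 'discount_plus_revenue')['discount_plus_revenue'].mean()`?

1860.0

add column discount_plus_revenue = sales['discount'] + sales['revenue']:
  product  discount   rep  revenue  discount_plus_revenue
0   Panel         0   Max      225                    225
1  Sensor        22   Eli      636                    658
2  Gadget        21   Eli      777                    798
3  Sensor        20   Eli      540                    560
4   Panel        22   Max      781                    803
5  Sensor        13   Max      314                    327
6   Panel         0   Amy      853                    853
7  Sensor        19  Dana      463                    482
8  Gadget        21   Eli      526                    547
9  Gadget         0   Eli      675                    675
filter rows where product in ['Gadget', 'Sensor']:
  product  discount   rep  revenue  discount_plus_revenue
1  Sensor        22   Eli      636                    658
2  Gadget        21   Eli      777                    798
3  Sensor        20   Eli      540                    560
5  Sensor        13   Max      314                    327
7  Sensor        19  Dana      463                    482
8  Gadget        21   Eli      526                    547
9  Gadget         0   Eli      675                    675
group by rep, sum of discount_plus_revenue:
rep
Dana     482
Eli     3238
Max      327
Name: discount_plus_revenue, dtype: int64
reset_index():
    rep  discount_plus_revenue
0  Dana                    482
1   Eli                   3238
2   Max                    327
take 2 rows with largest discount_plus_revenue:
    rep  discount_plus_revenue
1   Eli                   3238
0  Dana                    482
Taking the mean of column 'discount_plus_revenue' gives 1860.0.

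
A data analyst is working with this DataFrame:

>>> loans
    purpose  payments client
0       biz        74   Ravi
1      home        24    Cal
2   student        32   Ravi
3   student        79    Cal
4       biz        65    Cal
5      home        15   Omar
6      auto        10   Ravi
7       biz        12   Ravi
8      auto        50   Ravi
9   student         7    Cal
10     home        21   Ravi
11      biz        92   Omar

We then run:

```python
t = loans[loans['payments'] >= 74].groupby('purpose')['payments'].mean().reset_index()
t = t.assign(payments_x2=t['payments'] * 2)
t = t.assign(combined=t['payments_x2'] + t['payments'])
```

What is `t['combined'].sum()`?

486.0

filter rows where payments >= 74:
    purpose  payments client
0       biz        74   Ravi
3   student        79    Cal
11      biz        92   Omar
group by purpose, mean of payments:
purpose
biz        83.0
student    79.0
Name: payments, dtype: float64
reset_index():
   purpose  payments
0      biz      83.0
1  student      79.0
add column payments_x2 = t['payments'] * 2:
   purpose  payments  payments_x2
0      biz      83.0        166.0
1  student      79.0        158.0
add column combined = t['payments_x2'] + t['payments']:
   purpose  payments  payments_x2  combined
0      biz      83.0        166.0     249.0
1  student      79.0        158.0     237.0
Taking the sum of column 'combined' gives 486.0.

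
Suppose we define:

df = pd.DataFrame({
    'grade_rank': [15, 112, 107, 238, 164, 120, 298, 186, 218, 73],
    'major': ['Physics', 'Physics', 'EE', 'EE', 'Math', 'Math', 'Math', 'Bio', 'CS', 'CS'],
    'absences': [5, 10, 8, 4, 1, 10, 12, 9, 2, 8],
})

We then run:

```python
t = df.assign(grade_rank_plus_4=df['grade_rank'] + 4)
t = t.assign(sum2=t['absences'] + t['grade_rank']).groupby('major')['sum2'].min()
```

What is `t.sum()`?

add column grade_rank_plus_4 = df['grade_rank'] + 4:
   grade_rank    major  absences  grade_rank_plus_4
0          15  Physics         5                 19
1         112  Physics        10                116
2         107       EE         8                111
3         238       EE         4                242
4         164     Math         1                168
5         120     Math        10                124
6         298     Math        12                302
7         186      Bio         9                190
8         218       CS         2                222
9          73       CS         8                 77
add column sum2 = t['absences'] + t['grade_rank']:
   grade_rank    major  absences  grade_rank_plus_4  sum2
0          15  Physics         5                 19    20
1         112  Physics        10                116   122
2         107       EE         8                111   115
3         238       EE         4                242   242
4         164     Math         1                168   165
5         120     Math        10                124   130
6         298     Math        12                302   310
7         186      Bio         9                190   195
8         218       CS         2                222   220
9          73       CS         8                 77    81
group by major, min of sum2:
major
Bio        195
CS          81
EE         115
Math       130
Physics     20
Name: sum2, dtype: int64
Hence 541.

541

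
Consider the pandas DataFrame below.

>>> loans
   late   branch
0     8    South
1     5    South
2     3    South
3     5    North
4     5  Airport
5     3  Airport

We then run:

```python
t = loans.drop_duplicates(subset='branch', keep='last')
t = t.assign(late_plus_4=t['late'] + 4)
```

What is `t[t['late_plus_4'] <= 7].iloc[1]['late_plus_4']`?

drop duplicate branch (keep=last):
   late   branch
2     3    South
3     5    North
5     3  Airport
add column late_plus_4 = t['late'] + 4:
   late   branch  late_plus_4
2     3    South            7
3     5    North            9
5     3  Airport            7
filter rows where late_plus_4 <= 7:
   late   branch  late_plus_4
2     3    South            7
5     3  Airport            7
Then the value at position 1, column 'late_plus_4': 7

7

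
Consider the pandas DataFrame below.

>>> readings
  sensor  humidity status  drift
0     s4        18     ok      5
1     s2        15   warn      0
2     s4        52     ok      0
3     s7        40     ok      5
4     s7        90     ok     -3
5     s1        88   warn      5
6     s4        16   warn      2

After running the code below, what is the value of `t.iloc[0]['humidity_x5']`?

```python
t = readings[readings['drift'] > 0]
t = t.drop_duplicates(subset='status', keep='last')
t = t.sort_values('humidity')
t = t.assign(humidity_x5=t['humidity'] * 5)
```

80

filter rows where drift > 0:
  sensor  humidity status  drift
0     s4        18     ok      5
3     s7        40     ok      5
5     s1        88   warn      5
6     s4        16   warn      2
drop duplicate status (keep=last):
  sensor  humidity status  drift
3     s7        40     ok      5
6     s4        16   warn      2
sort by humidity:
  sensor  humidity status  drift
6     s4        16   warn      2
3     s7        40     ok      5
add column humidity_x5 = t['humidity'] * 5:
  sensor  humidity status  drift  humidity_x5
6     s4        16   warn      2           80
3     s7        40     ok      5          200
Then the value at position 0, column 'humidity_x5': 80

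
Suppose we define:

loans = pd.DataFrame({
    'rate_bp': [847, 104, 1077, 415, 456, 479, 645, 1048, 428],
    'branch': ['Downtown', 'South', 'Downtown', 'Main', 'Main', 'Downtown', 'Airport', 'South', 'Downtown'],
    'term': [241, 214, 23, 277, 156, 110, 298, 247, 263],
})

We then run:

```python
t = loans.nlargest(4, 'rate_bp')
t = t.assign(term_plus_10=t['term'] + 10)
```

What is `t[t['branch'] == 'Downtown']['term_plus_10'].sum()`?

284

take 4 rows with largest rate_bp:
   rate_bp    branch  term
2     1077  Downtown    23
7     1048     South   247
0      847  Downtown   241
6      645   Airport   298
add column term_plus_10 = t['term'] + 10:
   rate_bp    branch  term  term_plus_10
2     1077  Downtown    23            33
7     1048     South   247           257
0      847  Downtown   241           251
6      645   Airport   298           308
filter rows where branch == 'Downtown':
   rate_bp    branch  term  term_plus_10
2     1077  Downtown    23            33
0      847  Downtown   241           251
Finally, sum of column 'term_plus_10' = 284.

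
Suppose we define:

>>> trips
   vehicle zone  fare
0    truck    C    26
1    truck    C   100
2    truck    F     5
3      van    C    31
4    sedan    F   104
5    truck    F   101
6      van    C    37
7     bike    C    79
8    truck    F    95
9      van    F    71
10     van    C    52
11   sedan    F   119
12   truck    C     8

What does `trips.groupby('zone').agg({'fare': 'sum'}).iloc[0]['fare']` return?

333

group by zone, sum of fare:
      fare
zone      
C      333
F      495
Then the value at position 0, column 'fare': 333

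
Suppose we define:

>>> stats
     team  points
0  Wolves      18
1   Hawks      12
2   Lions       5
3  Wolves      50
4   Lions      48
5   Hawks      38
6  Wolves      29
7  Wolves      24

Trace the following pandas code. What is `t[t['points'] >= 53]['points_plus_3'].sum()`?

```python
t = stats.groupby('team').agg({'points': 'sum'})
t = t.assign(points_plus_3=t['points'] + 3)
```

group by team, sum of points:
        points
team          
Hawks       50
Lions       53
Wolves     121
add column points_plus_3 = t['points'] + 3:
        points  points_plus_3
team                         
Hawks       50             53
Lions       53             56
Wolves     121            124
filter rows where points >= 53:
        points  points_plus_3
team                         
Lions       53             56
Wolves     121            124
Hence 180.

180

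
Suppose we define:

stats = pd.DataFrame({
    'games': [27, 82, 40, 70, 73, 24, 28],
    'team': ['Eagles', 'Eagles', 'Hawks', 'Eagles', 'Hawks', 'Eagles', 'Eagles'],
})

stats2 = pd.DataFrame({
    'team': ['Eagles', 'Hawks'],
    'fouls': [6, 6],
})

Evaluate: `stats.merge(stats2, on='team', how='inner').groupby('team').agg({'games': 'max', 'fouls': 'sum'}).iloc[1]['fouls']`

merge on 'team' (how='inner') → 7 rows:
   games    team  fouls
0     27  Eagles      6
1     82  Eagles      6
2     40   Hawks      6
3     70  Eagles      6
4     73   Hawks      6
5     24  Eagles      6
6     28  Eagles      6
group by team: max(games), sum(fouls):
        games  fouls
team                
Eagles     82     30
Hawks      73     12

12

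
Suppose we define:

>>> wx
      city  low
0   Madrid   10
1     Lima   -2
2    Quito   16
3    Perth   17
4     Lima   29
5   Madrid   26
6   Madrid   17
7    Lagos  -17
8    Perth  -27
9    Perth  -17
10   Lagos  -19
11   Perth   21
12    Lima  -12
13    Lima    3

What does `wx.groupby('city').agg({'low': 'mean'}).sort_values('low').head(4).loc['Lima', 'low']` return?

4.5

group by city, mean of low:
              low
city             
Lagos  -18.000000
Lima     4.500000
Madrid  17.666667
Perth   -1.500000
Quito   16.000000
sort by low:
              low
city             
Lagos  -18.000000
Perth   -1.500000
Lima     4.500000
Quito   16.000000
Madrid  17.666667
take first 4 rows:
        low
city       
Lagos -18.0
Perth  -1.5
Lima    4.5
Quito  16.0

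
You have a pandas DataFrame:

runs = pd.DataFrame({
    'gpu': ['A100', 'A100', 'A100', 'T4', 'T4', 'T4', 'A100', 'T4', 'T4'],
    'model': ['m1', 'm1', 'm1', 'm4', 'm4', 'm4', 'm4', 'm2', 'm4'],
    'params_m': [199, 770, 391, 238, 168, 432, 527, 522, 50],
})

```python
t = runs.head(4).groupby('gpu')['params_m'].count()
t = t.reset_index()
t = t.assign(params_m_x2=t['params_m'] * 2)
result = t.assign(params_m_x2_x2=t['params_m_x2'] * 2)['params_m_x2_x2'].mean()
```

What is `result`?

take first 4 rows:
    gpu model  params_m
0  A100    m1       199
1  A100    m1       770
2  A100    m1       391
3    T4    m4       238
group by gpu, count of params_m:
gpu
A100    3
T4      1
Name: params_m, dtype: int64
reset_index():
    gpu  params_m
0  A100         3
1    T4         1
add column params_m_x2 = t['params_m'] * 2:
    gpu  params_m  params_m_x2
0  A100         3            6
1    T4         1            2
add column params_m_x2_x2 = t['params_m_x2'] * 2:
    gpu  params_m  params_m_x2  params_m_x2_x2
0  A100         3            6              12
1    T4         1            2               4
mean of column 'params_m_x2_x2' → 8.0

8.0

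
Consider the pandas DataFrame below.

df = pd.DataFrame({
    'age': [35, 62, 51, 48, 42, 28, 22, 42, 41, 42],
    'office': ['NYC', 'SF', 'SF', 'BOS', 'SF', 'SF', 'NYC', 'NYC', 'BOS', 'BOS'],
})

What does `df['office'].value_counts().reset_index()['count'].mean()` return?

3.33333333333

value_counts of office:
office
SF     4
NYC    3
BOS    3
Name: count, dtype: int64
reset_index():
  office  count
0     SF      4
1    NYC      3
2    BOS      3
Taking the mean of column 'count' gives 3.33333333333.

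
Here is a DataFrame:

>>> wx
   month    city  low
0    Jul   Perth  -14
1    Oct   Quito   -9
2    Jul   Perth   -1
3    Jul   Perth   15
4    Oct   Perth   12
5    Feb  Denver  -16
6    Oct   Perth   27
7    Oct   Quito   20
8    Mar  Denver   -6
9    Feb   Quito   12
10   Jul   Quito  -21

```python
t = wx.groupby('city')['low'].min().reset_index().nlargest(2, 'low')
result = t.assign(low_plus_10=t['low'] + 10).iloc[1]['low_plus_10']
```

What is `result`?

-6

group by city, min of low:
city
Denver   -16
Perth    -14
Quito    -21
Name: low, dtype: int64
reset_index():
     city  low
0  Denver  -16
1   Perth  -14
2   Quito  -21
take 2 rows with largest low:
     city  low
1   Perth  -14
0  Denver  -16
add column low_plus_10 = t['low'] + 10:
     city  low  low_plus_10
1   Perth  -14           -4
0  Denver  -16           -6
Taking the value at position 1, column 'low_plus_10' gives -6.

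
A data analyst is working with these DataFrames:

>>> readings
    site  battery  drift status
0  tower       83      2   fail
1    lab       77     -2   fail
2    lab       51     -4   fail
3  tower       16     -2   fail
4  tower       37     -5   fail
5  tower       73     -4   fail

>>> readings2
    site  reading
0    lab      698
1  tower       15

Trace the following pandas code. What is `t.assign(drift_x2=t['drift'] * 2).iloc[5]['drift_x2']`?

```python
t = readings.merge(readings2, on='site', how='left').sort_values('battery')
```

merge on 'site' (how='left') → 6 rows:
    site  battery  drift status  reading
0  tower       83      2   fail       15
1    lab       77     -2   fail      698
2    lab       51     -4   fail      698
3  tower       16     -2   fail       15
4  tower       37     -5   fail       15
5  tower       73     -4   fail       15
sort by battery:
    site  battery  drift status  reading
3  tower       16     -2   fail       15
4  tower       37     -5   fail       15
2    lab       51     -4   fail      698
5  tower       73     -4   fail       15
1    lab       77     -2   fail      698
0  tower       83      2   fail       15
add column drift_x2 = t['drift'] * 2:
    site  battery  drift status  reading  drift_x2
3  tower       16     -2   fail       15        -4
4  tower       37     -5   fail       15       -10
2    lab       51     -4   fail      698        -8
5  tower       73     -4   fail       15        -8
1    lab       77     -2   fail      698        -4
0  tower       83      2   fail       15         4
The value at position 5, column 'drift_x2' is 4.

4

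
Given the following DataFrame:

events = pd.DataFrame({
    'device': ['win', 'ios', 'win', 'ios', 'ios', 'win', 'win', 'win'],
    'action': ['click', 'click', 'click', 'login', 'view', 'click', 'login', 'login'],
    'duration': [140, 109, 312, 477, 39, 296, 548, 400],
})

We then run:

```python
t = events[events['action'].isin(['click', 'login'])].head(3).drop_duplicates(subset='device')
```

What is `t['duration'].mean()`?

124.5

filter rows where action in ['click', 'login']:
  device action  duration
0    win  click       140
1    ios  click       109
2    win  click       312
3    ios  login       477
5    win  click       296
6    win  login       548
7    win  login       400
take first 3 rows:
  device action  duration
0    win  click       140
1    ios  click       109
2    win  click       312
drop duplicate device (keep=first):
  device action  duration
0    win  click       140
1    ios  click       109
mean of column 'duration' → 124.5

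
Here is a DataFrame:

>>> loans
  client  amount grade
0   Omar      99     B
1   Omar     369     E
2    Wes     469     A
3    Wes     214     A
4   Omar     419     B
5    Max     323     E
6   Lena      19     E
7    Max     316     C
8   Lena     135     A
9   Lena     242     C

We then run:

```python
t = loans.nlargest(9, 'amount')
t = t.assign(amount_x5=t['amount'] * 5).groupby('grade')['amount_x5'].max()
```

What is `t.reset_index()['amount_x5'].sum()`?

take 9 rows with largest amount:
  client  amount grade
2    Wes     469     A
4   Omar     419     B
1   Omar     369     E
5    Max     323     E
7    Max     316     C
9   Lena     242     C
3    Wes     214     A
8   Lena     135     A
0   Omar      99     B
add column amount_x5 = t['amount'] * 5:
  client  amount grade  amount_x5
2    Wes     469     A       2345
4   Omar     419     B       2095
1   Omar     369     E       1845
5    Max     323     E       1615
7    Max     316     C       1580
9   Lena     242     C       1210
3    Wes     214     A       1070
8   Lena     135     A        675
0   Omar      99     B        495
group by grade, max of amount_x5:
grade
A    2345
B    2095
C    1580
E    1845
Name: amount_x5, dtype: int64
reset_index():
  grade  amount_x5
0     A       2345
1     B       2095
2     C       1580
3     E       1845
Hence 7865.

7865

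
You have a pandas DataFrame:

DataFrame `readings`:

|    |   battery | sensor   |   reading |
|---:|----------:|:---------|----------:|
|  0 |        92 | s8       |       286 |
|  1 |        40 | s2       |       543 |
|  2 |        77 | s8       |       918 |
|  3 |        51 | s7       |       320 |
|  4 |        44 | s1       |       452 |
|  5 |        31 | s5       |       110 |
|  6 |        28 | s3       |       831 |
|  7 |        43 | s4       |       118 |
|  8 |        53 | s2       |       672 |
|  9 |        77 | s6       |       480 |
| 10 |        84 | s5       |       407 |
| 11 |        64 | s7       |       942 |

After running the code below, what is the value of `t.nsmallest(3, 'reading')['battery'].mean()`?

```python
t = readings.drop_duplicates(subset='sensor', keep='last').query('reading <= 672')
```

57.0

drop duplicate sensor (keep=last):
    battery sensor  reading
2        77     s8      918
4        44     s1      452
6        28     s3      831
7        43     s4      118
8        53     s2      672
9        77     s6      480
10       84     s5      407
11       64     s7      942
filter rows where reading <= 672:
    battery sensor  reading
4        44     s1      452
7        43     s4      118
8        53     s2      672
9        77     s6      480
10       84     s5      407
take 3 rows with smallest reading:
    battery sensor  reading
7        43     s4      118
10       84     s5      407
4        44     s1      452
Hence 57.0.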